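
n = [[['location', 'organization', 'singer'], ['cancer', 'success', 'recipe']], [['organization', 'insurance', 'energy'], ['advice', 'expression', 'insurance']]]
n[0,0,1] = 'organization'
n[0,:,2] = ['singer', 'recipe']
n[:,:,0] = [['location', 'cancer'], ['organization', 'advice']]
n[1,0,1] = 'insurance'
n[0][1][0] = 'cancer'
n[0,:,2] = ['singer', 'recipe']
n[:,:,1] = [['organization', 'success'], ['insurance', 'expression']]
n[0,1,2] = 'recipe'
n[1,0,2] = 'energy'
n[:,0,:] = [['location', 'organization', 'singer'], ['organization', 'insurance', 'energy']]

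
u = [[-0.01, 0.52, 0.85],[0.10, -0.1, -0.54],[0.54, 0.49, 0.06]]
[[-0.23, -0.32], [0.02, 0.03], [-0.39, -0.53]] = u @ [[-0.33, -0.44], [-0.44, -0.6], [-0.01, -0.02]]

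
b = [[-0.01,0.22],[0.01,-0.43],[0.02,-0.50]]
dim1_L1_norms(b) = [0.23, 0.44, 0.52]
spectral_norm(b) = 0.70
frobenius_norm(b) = 0.70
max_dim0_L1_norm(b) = 1.15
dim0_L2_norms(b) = [0.02, 0.7]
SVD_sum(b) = [[-0.01, 0.22], [0.01, -0.43], [0.02, -0.50]] + [[-0.0, -0.00],[-0.0, -0.0],[0.0, 0.00]]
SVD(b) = [[0.32, 0.41], [-0.62, 0.77], [-0.72, -0.48]] @ diag([0.6956028733578421, 0.006053311185963616]) @ [[-0.03, 1.0], [-1.00, -0.03]]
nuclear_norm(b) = 0.70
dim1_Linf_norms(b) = [0.22, 0.43, 0.5]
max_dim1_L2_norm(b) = 0.5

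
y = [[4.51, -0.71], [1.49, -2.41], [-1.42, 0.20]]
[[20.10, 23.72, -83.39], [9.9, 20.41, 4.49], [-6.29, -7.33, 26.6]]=y@[[4.22, 4.35, -20.81], [-1.50, -5.78, -14.73]]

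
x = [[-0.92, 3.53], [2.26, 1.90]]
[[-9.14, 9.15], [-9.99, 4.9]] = x @ [[-1.84,-0.01], [-3.07,2.59]]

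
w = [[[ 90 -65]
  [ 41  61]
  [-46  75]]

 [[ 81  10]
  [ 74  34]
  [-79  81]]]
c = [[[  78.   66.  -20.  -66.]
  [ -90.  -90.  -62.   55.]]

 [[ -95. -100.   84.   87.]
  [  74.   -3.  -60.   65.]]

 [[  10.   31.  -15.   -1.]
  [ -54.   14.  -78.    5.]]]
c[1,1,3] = 65.0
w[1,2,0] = -79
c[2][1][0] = -54.0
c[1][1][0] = 74.0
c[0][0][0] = 78.0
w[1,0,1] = 10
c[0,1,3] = 55.0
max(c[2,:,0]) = 10.0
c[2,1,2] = -78.0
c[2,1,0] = -54.0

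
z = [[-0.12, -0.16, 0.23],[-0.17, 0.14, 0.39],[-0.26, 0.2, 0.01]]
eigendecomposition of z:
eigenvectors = [[0.05+0.00j, 0.74+0.00j, (0.74-0j)],[-0.86+0.00j, 0.42-0.28j, 0.42+0.28j],[-0.50+0.00j, 0.12+0.43j, 0.12-0.43j]]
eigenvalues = [(0.38+0j), (-0.17+0.2j), (-0.17-0.2j)]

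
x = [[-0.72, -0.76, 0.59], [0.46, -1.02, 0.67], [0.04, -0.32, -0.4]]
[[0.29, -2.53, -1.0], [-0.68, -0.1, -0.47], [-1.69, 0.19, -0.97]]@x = [[-1.41, 2.68, -1.12], [0.42, 0.77, -0.28], [1.27, 1.40, -0.48]]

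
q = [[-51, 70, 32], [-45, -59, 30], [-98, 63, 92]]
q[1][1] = -59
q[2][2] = 92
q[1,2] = 30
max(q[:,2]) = 92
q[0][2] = 32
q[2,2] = 92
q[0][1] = 70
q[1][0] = -45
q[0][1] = 70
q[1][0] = -45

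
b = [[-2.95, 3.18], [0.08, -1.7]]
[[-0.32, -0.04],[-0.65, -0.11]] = b @ [[0.55, 0.09], [0.41, 0.07]]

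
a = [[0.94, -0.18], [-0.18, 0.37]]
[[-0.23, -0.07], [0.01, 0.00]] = a@[[-0.26, -0.08], [-0.09, -0.03]]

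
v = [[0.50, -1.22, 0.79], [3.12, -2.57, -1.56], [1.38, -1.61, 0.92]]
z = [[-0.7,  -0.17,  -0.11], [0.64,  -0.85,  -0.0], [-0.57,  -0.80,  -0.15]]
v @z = [[-1.58, 0.32, -0.17], [-2.94, 2.90, -0.11], [-2.52, 0.4, -0.29]]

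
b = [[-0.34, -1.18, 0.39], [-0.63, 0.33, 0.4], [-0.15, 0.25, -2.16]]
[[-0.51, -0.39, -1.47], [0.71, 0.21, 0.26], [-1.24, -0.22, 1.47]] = b@[[-0.3, -0.03, -0.17], [0.74, 0.39, 1.12], [0.68, 0.15, -0.54]]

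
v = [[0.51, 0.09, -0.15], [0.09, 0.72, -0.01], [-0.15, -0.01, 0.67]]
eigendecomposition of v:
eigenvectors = [[0.85, -0.50, -0.15], [-0.23, -0.61, 0.76], [0.47, 0.61, 0.64]]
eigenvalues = [0.4, 0.8, 0.69]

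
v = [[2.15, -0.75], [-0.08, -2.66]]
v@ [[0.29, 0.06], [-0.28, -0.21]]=[[0.83, 0.29], [0.72, 0.55]]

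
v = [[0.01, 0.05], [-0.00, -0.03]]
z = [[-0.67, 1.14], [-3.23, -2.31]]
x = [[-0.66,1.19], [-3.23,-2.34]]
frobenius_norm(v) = 0.06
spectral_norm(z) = 3.97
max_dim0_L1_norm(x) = 3.89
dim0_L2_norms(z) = [3.3, 2.58]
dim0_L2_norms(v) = [0.01, 0.06]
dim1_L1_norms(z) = [1.81, 5.54]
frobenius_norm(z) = 4.19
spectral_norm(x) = 3.99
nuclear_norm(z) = 5.29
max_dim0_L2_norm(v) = 0.06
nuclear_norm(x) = 5.34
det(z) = 5.23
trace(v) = -0.02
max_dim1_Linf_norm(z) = 3.23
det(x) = 5.39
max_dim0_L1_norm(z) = 3.9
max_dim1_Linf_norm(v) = 0.05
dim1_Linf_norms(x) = [1.19, 3.23]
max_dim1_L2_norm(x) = 3.99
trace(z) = -2.98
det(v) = -0.00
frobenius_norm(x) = 4.21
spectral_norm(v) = 0.06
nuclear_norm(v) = 0.06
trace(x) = -3.00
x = z + v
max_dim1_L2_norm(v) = 0.05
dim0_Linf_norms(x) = [3.23, 2.34]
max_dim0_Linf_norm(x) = 3.23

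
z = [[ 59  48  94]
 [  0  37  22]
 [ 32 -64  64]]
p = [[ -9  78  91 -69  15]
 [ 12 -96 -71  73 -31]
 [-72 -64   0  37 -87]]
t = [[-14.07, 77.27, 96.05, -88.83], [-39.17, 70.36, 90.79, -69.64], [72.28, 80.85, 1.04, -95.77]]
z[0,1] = 48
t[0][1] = 77.27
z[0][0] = 59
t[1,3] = -69.64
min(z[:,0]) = 0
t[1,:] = [-39.17, 70.36, 90.79, -69.64]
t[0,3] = -88.83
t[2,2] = 1.04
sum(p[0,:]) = 106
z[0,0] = 59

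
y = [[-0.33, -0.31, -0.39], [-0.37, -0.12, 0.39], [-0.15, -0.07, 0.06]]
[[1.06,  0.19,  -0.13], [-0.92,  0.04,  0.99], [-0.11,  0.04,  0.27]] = y@[[-1.28, -0.74, -2.07], [1.75, 0.68, 1.38], [-3.03, -0.39, 0.99]]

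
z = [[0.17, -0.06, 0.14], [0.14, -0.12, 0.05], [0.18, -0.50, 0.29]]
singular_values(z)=[0.65, 0.16, 0.06]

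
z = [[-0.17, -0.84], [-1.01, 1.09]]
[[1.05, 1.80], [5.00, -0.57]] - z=[[1.22, 2.64],[6.01, -1.66]]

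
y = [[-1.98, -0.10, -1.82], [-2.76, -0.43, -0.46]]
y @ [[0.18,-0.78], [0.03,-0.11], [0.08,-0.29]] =[[-0.50,2.08], [-0.55,2.33]]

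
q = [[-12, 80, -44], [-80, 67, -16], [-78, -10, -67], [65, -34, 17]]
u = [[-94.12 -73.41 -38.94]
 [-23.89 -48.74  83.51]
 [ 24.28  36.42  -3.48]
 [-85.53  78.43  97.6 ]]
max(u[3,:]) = 97.6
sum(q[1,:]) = -29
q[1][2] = -16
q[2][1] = -10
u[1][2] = 83.51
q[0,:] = [-12, 80, -44]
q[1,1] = 67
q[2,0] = -78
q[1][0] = -80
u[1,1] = -48.74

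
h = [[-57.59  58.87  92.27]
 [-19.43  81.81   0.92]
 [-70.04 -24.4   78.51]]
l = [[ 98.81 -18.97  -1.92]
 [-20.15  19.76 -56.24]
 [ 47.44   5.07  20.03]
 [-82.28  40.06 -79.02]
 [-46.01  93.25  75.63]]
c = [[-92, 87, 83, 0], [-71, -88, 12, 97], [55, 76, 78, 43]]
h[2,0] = -70.04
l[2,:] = [47.44, 5.07, 20.03]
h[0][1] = 58.87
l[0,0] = 98.81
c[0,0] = -92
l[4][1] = 93.25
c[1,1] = -88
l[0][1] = -18.97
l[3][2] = -79.02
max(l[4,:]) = 93.25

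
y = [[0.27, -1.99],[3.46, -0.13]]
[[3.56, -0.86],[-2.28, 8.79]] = y@ [[-0.73,2.57], [-1.89,0.78]]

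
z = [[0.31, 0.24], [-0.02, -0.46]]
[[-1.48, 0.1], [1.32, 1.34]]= z @ [[-2.64, 2.68], [-2.75, -3.04]]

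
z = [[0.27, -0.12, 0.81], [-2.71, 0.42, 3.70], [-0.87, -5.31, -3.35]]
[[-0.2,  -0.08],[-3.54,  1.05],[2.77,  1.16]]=z@[[0.59, -0.40],[-0.31, -0.16],[-0.49, 0.01]]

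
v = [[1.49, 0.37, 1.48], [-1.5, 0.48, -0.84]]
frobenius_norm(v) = 2.78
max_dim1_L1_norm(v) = 3.34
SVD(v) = [[-0.78,0.63], [0.63,0.78]] @ diag([2.6901229067000885, 0.7047260083518062]) @ [[-0.78,0.01,-0.62], [-0.31,0.86,0.40]]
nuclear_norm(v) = 3.39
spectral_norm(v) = 2.69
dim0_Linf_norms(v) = [1.5, 0.48, 1.48]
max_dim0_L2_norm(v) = 2.11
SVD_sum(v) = [[1.63, -0.01, 1.30], [-1.33, 0.01, -1.06]] + [[-0.14, 0.38, 0.18], [-0.17, 0.47, 0.22]]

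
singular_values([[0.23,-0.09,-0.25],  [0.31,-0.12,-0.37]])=[0.61, 0.01]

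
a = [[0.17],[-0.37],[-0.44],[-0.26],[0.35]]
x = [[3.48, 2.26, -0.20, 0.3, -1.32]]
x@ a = [[-0.70]]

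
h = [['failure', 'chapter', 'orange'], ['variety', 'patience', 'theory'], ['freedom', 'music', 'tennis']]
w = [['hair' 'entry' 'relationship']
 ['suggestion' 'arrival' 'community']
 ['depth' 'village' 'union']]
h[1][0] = 'variety'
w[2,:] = ['depth', 'village', 'union']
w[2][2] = 'union'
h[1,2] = 'theory'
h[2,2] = 'tennis'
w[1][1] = 'arrival'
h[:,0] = ['failure', 'variety', 'freedom']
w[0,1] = 'entry'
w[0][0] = 'hair'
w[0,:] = ['hair', 'entry', 'relationship']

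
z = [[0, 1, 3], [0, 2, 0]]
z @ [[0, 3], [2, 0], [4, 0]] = [[14, 0], [4, 0]]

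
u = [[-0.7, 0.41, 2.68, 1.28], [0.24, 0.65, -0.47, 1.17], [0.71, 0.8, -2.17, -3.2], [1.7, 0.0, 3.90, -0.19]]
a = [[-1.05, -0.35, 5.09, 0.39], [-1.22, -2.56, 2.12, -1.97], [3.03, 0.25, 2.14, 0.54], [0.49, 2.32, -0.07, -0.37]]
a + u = [[-1.75, 0.06, 7.77, 1.67],[-0.98, -1.91, 1.65, -0.8],[3.74, 1.05, -0.03, -2.66],[2.19, 2.32, 3.83, -0.56]]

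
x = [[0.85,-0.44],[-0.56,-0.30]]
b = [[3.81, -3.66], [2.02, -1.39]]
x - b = [[-2.96, 3.22], [-2.58, 1.09]]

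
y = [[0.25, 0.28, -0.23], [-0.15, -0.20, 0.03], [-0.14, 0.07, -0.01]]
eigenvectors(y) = [[(0.83+0j), -0.50+0.24j, -0.50-0.24j], [-0.29+0.00j, 0.04-0.50j, 0.04+0.50j], [(-0.47+0j), -0.66+0.00j, (-0.66-0j)]]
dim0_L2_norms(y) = [0.32, 0.35, 0.23]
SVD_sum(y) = [[0.26, 0.29, -0.19], [-0.14, -0.16, 0.1], [-0.02, -0.02, 0.01]] + [[-0.01, 0.00, -0.00],[0.01, -0.00, 0.0],[-0.12, 0.09, -0.02]] + [[-0.01, -0.02, -0.04], [-0.01, -0.04, -0.07], [-0.00, -0.00, -0.00]]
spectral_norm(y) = 0.50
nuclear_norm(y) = 0.75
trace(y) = 0.04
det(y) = 0.01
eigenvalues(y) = [(0.28+0j), (-0.12+0.1j), (-0.12-0.1j)]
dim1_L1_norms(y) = [0.76, 0.38, 0.22]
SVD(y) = [[-0.88,0.05,0.48], [0.48,-0.05,0.88], [0.07,1.00,0.02]] @ diag([0.49927549166960267, 0.15377208059594052, 0.09422383269254157]) @ [[-0.6, -0.67, 0.43], [-0.78, 0.61, -0.14], [-0.16, -0.42, -0.89]]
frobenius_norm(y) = 0.53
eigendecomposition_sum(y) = [[0.23+0.00j, 0.11+0.00j, (-0.17+0j)], [-0.08+0.00j, (-0.04+0j), (0.06+0j)], [-0.13+0.00j, (-0.06+0j), (0.09+0j)]] + [[0.01+0.04j, (0.09+0.05j), (-0.03+0.04j)], [-0.04-0.01j, -0.08+0.04j, (-0.01-0.04j)], [(-0.01+0.05j), (0.07+0.1j), (-0.05+0.02j)]] + [[0.01-0.04j, (0.09-0.05j), (-0.03-0.04j)], [-0.04+0.01j, -0.08-0.04j, (-0.01+0.04j)], [(-0.01-0.05j), 0.07-0.10j, -0.05-0.02j]]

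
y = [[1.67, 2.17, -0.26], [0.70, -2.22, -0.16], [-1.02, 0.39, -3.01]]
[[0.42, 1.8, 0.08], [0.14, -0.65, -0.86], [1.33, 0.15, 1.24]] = y @ [[0.15, 0.47, -0.37], [0.02, 0.45, 0.29], [-0.49, -0.15, -0.25]]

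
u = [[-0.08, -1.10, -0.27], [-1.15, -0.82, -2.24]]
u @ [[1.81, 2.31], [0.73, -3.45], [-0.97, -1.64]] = [[-0.69, 4.05], [-0.51, 3.85]]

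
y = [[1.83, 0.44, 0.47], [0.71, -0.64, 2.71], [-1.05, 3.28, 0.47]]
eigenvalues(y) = [-3.12, 2.04, 2.74]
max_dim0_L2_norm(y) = 3.37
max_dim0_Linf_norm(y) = 3.28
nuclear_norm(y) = 8.17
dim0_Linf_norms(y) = [1.83, 3.28, 2.71]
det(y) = -17.44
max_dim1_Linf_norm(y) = 3.28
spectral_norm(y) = 3.57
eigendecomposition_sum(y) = [[-0.00, 0.0, -0.0], [0.56, -1.88, 1.35], [-0.51, 1.72, -1.23]] + [[2.66, -1.27, -1.39], [0.98, -0.47, -0.52], [0.28, -0.13, -0.15]] + [[-0.83, 1.71, 1.87], [-0.83, 1.71, 1.88], [-0.82, 1.69, 1.85]]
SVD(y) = [[-0.12, 0.38, -0.92], [-0.38, 0.84, 0.4], [0.92, 0.4, 0.04]] @ diag([3.573600044172072, 2.9234617346702896, 1.6690578810250825]) @ [[-0.41, 0.89, -0.19], [0.3, 0.32, 0.90], [-0.86, -0.31, 0.40]]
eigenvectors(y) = [[0.00, -0.93, 0.58],[-0.74, -0.35, 0.58],[0.67, -0.10, 0.57]]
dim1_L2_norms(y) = [1.94, 2.87, 3.48]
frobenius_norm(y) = 4.91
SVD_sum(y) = [[0.18, -0.39, 0.08],[0.56, -1.22, 0.25],[-1.34, 2.93, -0.61]] + [[0.33, 0.36, 1.0], [0.72, 0.79, 2.2], [0.35, 0.37, 1.05]] + [[1.32,0.48,-0.61], [-0.57,-0.21,0.26], [-0.06,-0.02,0.03]]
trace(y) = 1.66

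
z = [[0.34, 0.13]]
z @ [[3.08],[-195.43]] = [[-24.36]]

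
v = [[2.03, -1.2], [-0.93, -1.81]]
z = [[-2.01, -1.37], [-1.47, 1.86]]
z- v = [[-4.04, -0.17], [-0.54, 3.67]]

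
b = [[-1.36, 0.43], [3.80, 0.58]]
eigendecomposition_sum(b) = [[-1.6, 0.27], [2.36, -0.39]] + [[0.24, 0.16], [1.44, 0.97]]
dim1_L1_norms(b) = [1.79, 4.38]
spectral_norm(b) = 4.06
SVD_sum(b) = [[-1.3, -0.13],[3.82, 0.39]] + [[-0.06, 0.56],[-0.02, 0.19]]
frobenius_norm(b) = 4.10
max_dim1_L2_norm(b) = 3.84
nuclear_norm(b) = 4.65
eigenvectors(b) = [[-0.56, -0.16], [0.83, -0.99]]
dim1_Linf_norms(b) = [1.36, 3.8]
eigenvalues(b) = [-1.99, 1.21]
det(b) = -2.42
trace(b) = -0.78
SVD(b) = [[-0.32,0.95], [0.95,0.32]] @ diag([4.056371976752321, 0.5972825011821972]) @ [[0.99, 0.1], [-0.1, 0.99]]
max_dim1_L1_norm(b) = 4.38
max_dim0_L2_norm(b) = 4.04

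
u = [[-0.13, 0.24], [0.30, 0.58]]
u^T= [[-0.13, 0.30], [0.24, 0.58]]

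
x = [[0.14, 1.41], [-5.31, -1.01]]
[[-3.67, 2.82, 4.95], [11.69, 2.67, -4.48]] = x @ [[-1.74,-0.9,0.18], [-2.43,2.09,3.49]]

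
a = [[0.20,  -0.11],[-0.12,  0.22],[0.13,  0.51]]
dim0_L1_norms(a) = [0.45, 0.84]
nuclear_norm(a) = 0.83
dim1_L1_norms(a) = [0.31, 0.34, 0.64]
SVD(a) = [[0.17,0.78], [-0.37,-0.51], [-0.91,0.35]] @ diag([0.5673435292767985, 0.2646154186508158]) @ [[-0.07, -1.0], [1.0, -0.07]]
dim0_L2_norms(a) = [0.27, 0.57]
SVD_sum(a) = [[-0.01, -0.1], [0.02, 0.21], [0.04, 0.52]] + [[0.21,-0.01], [-0.14,0.01], [0.09,-0.01]]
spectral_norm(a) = 0.57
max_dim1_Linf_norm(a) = 0.51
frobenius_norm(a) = 0.63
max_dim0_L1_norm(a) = 0.84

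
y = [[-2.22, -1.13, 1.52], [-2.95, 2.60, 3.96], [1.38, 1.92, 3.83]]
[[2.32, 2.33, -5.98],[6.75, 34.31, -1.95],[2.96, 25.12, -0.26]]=y @ [[-0.77, -1.11, 0.68], [0.52, 5.66, 2.11], [0.79, 4.12, -1.37]]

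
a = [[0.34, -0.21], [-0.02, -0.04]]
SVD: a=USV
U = [[-1.00, -0.01], [-0.01, 1.0]]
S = [0.4, 0.04]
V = [[-0.85, 0.53], [-0.53, -0.85]]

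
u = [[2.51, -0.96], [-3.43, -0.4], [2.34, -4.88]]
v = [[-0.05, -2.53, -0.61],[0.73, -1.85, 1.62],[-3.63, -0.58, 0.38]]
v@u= [[7.13, 4.04],[11.97, -7.87],[-6.23, 1.86]]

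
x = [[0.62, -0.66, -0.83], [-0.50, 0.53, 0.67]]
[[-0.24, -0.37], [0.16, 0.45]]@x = [[0.04,-0.04,-0.05], [-0.13,0.13,0.17]]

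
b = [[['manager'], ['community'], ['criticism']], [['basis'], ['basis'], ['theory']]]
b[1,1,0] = 'basis'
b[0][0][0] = 'manager'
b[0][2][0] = 'criticism'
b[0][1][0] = 'community'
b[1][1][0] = 'basis'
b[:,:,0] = [['manager', 'community', 'criticism'], ['basis', 'basis', 'theory']]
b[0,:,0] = ['manager', 'community', 'criticism']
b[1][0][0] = 'basis'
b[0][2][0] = 'criticism'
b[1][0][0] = 'basis'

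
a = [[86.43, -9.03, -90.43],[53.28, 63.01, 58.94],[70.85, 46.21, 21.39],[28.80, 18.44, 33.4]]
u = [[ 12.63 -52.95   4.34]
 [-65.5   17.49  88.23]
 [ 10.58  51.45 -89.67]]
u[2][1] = 51.45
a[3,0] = 28.8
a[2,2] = 21.39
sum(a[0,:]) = -13.030000000000001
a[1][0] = 53.28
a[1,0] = 53.28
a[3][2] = 33.4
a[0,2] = -90.43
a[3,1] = 18.44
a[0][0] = 86.43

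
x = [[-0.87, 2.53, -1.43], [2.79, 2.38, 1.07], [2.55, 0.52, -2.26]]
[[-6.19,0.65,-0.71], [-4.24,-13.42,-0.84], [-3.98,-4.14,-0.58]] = x @ [[-0.25,  -2.77,  -0.10],[-1.95,  -1.64,  -0.27],[1.03,  -1.67,  0.08]]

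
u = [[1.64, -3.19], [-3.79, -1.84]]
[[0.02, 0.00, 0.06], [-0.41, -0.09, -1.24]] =u@[[0.09, 0.02, 0.27],[0.04, 0.01, 0.12]]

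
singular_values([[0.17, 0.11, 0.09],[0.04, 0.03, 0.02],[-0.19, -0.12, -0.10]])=[0.34, 0.0, 0.0]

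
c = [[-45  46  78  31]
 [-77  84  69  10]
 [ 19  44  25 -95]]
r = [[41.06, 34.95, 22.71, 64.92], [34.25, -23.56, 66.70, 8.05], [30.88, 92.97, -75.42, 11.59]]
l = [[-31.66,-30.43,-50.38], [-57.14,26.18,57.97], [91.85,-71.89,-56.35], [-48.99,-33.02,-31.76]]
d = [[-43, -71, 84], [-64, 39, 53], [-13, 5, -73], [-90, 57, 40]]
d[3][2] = 40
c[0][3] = 31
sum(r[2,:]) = 60.019999999999996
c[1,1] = 84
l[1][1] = 26.18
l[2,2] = -56.35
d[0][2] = 84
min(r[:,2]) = -75.42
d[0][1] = -71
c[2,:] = [19, 44, 25, -95]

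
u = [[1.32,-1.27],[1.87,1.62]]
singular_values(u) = [2.49, 1.82]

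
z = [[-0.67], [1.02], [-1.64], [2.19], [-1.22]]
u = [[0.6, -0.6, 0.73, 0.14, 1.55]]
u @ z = [[-3.8]]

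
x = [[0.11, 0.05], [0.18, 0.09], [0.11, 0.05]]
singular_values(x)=[0.26, 0.0]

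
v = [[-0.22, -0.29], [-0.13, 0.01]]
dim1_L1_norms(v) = [0.51, 0.14]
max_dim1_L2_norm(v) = 0.36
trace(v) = -0.21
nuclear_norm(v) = 0.48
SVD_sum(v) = [[-0.24, -0.28], [-0.05, -0.06]] + [[0.02, -0.01], [-0.08, 0.07]]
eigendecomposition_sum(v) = [[-0.25, -0.21],[-0.10, -0.08]] + [[0.03,-0.08], [-0.03,0.09]]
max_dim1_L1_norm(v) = 0.51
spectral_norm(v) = 0.37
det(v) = -0.04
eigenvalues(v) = [-0.33, 0.12]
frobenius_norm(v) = 0.39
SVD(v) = [[-0.98, -0.21], [-0.21, 0.98]] @ diag([0.3714301857006986, 0.1074226100518167]) @ [[0.65, 0.76],[-0.76, 0.65]]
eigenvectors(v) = [[-0.93, 0.65], [-0.36, -0.76]]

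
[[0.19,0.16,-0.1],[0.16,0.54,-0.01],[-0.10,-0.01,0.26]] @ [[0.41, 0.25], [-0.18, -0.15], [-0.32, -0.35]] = [[0.08, 0.06], [-0.03, -0.04], [-0.12, -0.11]]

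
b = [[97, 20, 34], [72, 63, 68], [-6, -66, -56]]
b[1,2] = 68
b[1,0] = 72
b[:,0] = [97, 72, -6]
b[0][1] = 20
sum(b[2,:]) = -128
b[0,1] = 20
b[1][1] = 63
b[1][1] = 63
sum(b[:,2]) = 46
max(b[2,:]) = -6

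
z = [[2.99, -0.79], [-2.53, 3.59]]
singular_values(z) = [5.09, 1.72]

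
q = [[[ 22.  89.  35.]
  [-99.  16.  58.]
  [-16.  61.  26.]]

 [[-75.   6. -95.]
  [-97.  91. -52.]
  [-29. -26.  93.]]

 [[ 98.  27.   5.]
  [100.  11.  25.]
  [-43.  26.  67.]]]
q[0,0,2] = 35.0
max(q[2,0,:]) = 98.0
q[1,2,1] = -26.0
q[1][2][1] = -26.0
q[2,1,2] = 25.0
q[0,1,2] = 58.0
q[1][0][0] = -75.0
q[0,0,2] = 35.0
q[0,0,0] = 22.0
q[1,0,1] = 6.0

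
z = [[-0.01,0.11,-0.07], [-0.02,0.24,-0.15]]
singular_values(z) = [0.31, 0.0]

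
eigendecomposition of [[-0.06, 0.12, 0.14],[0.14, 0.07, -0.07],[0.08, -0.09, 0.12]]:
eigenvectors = [[(-0.79+0j), (0.47-0.26j), 0.47+0.26j], [(0.5+0j), 0.06-0.40j, 0.06+0.40j], [0.34+0.00j, 0.74+0.00j, (0.74-0j)]]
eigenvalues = [(-0.2+0j), (0.16+0.02j), (0.16-0.02j)]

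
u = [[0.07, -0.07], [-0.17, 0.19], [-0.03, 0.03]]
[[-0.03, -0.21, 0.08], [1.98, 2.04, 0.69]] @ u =[[0.03, -0.04], [-0.23, 0.27]]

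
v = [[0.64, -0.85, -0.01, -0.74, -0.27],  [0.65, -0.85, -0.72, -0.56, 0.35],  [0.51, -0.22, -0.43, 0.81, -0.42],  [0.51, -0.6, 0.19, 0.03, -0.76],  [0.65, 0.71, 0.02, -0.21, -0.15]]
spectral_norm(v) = 1.97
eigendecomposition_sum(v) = [[-0.00+0.00j,(-0-0j),-0j,(0.01-0j),(-0.01-0j)], [(0.13-0j),0.17+0.00j,(-0.13+0j),-0.35+0.00j,(0.29+0j)], [(-0.16+0j),-0.20-0.00j,(0.15-0j),0.41-0.00j,-0.33-0.00j], [(-0.19+0j),-0.25-0.00j,(0.18-0j),0.50-0.00j,-0.41-0.00j], [(0.11-0j),0.14+0.00j,(-0.1+0j),(-0.29+0j),(0.23+0j)]] + [[(0.02+0j),  -0.01+0.00j,  0.01+0.00j,  (-0.02+0j),  -0.00-0.00j], [(-0.01-0j),  (0.01+0j),  -0.00+0.00j,  (0.01+0j),  0.00+0.00j], [0.03+0.00j,  (-0.02+0j),  (0.02+0j),  (-0.03+0j),  (-0-0j)], [(0.02+0j),  (-0.01+0j),  (0.01+0j),  -0.02+0.00j,  (-0-0j)], [0.03+0.00j,  (-0.02+0j),  0.02+0.00j,  (-0.03+0j),  (-0-0j)]] + [[(0.31+0.27j), -0.39-0.02j, (0.04-0.27j), (-0.41+0.19j), -0.16-0.03j],[0.24+0.29j, -0.35-0.07j, 0.08-0.24j, -0.40+0.11j, (-0.14-0.05j)],[0.32-0.37j, -0.01+0.47j, (-0.32-0.05j), 0.24+0.49j, -0.03+0.19j],[0.35-0.05j, (-0.24+0.25j), -0.15-0.18j, -0.11+0.37j, -0.11+0.09j],[(0.28-0.52j), (0.1+0.56j), (-0.39+0.02j), 0.40+0.52j, 0.01+0.23j]] + [[(0.31-0.27j),(-0.39+0.02j),(0.04+0.27j),(-0.41-0.19j),-0.16+0.03j], [(0.24-0.29j),-0.35+0.07j,0.08+0.24j,(-0.4-0.11j),-0.14+0.05j], [0.32+0.37j,-0.01-0.47j,(-0.32+0.05j),(0.24-0.49j),(-0.03-0.19j)], [(0.35+0.05j),(-0.24-0.25j),-0.15+0.18j,(-0.11-0.37j),-0.11-0.09j], [(0.28+0.52j),(0.1-0.56j),-0.39-0.02j,(0.4-0.52j),0.01-0.23j]] + [[(0.01+0j), (-0.05-0j), -0.11-0.00j, 0.09+0.00j, (0.05-0j)], [(0.05+0j), (-0.32-0j), (-0.75-0j), 0.58+0.00j, (0.34-0j)], [(-0-0j), 0.02+0.00j, (0.05+0j), (-0.04-0j), (-0.02+0j)], [-0.02-0.00j, 0.13+0.00j, 0.30+0.00j, -0.23-0.00j, -0.14+0.00j], [(-0.06-0j), 0.38+0.00j, 0.89+0.00j, (-0.69-0j), (-0.4+0j)]]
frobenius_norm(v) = 2.72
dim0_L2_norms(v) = [1.33, 1.54, 0.86, 1.25, 0.99]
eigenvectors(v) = [[(-0.01+0j),(0.42+0j),(0.09-0.39j),0.09+0.39j,(-0.09+0j)],  [0.45+0.00j,(-0.17+0j),0.14-0.34j,0.14+0.34j,(-0.62+0j)],  [-0.52+0.00j,0.61+0.00j,-0.48-0.10j,(-0.48+0.1j),0.04+0.00j],  [(-0.63+0j),0.33+0.00j,(-0.21-0.28j),(-0.21+0.28j),0.25+0.00j],  [(0.36+0j),(0.57+0j),-0.59+0.00j,(-0.59-0j),0.74+0.00j]]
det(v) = -0.02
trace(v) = -0.76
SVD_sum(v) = [[0.7, -0.87, -0.30, -0.43, -0.20],[0.71, -0.88, -0.30, -0.44, -0.2],[0.18, -0.23, -0.08, -0.11, -0.05],[0.43, -0.54, -0.18, -0.27, -0.12],[-0.02, 0.03, 0.01, 0.01, 0.01]] + [[-0.06, -0.01, -0.0, -0.13, 0.11], [-0.15, -0.02, -0.01, -0.32, 0.29], [0.32, 0.05, 0.02, 0.69, -0.62], [0.21, 0.03, 0.01, 0.45, -0.40], [0.06, 0.01, 0.0, 0.14, -0.12]] + [[0.12, 0.15, 0.09, -0.13, -0.06],[-0.11, -0.13, -0.08, 0.11, 0.06],[-0.16, -0.19, -0.11, 0.16, 0.08],[0.07, 0.08, 0.05, -0.07, -0.04],[0.43, 0.51, 0.3, -0.44, -0.22]] + [[-0.12,-0.11,0.2,-0.05,-0.13], [0.21,0.19,-0.33,0.09,0.21], [0.16,0.15,-0.26,0.07,0.17], [-0.19,-0.18,0.31,-0.08,-0.2], [0.18,0.16,-0.29,0.08,0.18]] + [[0.0, -0.00, 0.00, 0.0, 0.0], [-0.0, 0.00, -0.00, -0.0, -0.0], [0.0, -0.0, 0.00, 0.0, 0.00], [-0.0, 0.0, -0.00, -0.0, -0.00], [-0.0, 0.0, -0.00, -0.00, -0.00]]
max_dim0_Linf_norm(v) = 0.85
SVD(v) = [[-0.64, -0.14, 0.25, -0.32, -0.64], [-0.64, -0.35, -0.22, 0.52, 0.37], [-0.17, 0.76, -0.32, 0.42, -0.34], [-0.39, 0.50, 0.14, -0.49, 0.58], [0.02, 0.15, 0.87, 0.46, 0.06]] @ diag([1.9664547516135453, 1.2858762883285175, 1.0051328953227865, 0.9357425962713626, 0.008457968689083627]) @ [[-0.56,  0.70,  0.24,  0.35,  0.16], [0.33,  0.05,  0.02,  0.7,  -0.63], [0.49,  0.58,  0.34,  -0.5,  -0.25], [0.42,  0.38,  -0.68,  0.18,  0.43], [-0.41,  0.17,  -0.61,  -0.32,  -0.58]]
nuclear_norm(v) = 5.20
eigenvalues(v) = [(1.05+0j), (0.03+0j), (-0.47+0.75j), (-0.47-0.75j), (-0.89+0j)]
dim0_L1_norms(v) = [2.96, 3.23, 1.37, 2.35, 1.95]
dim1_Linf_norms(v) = [0.85, 0.85, 0.81, 0.76, 0.71]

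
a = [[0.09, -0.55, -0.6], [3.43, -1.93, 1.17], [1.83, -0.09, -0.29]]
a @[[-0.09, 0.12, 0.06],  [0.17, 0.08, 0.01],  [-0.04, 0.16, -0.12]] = [[-0.08, -0.13, 0.07], [-0.68, 0.44, 0.05], [-0.17, 0.17, 0.14]]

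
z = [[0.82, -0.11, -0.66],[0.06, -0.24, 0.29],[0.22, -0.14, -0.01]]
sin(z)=[[0.77, -0.11, -0.61], [0.05, -0.24, 0.3], [0.20, -0.14, 0.01]]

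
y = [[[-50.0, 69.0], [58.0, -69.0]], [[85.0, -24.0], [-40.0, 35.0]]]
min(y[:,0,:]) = -50.0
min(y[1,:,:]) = -40.0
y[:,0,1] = [69.0, -24.0]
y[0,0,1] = 69.0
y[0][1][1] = -69.0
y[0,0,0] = -50.0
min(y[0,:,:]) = -69.0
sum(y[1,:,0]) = 45.0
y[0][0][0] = -50.0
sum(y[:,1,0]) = 18.0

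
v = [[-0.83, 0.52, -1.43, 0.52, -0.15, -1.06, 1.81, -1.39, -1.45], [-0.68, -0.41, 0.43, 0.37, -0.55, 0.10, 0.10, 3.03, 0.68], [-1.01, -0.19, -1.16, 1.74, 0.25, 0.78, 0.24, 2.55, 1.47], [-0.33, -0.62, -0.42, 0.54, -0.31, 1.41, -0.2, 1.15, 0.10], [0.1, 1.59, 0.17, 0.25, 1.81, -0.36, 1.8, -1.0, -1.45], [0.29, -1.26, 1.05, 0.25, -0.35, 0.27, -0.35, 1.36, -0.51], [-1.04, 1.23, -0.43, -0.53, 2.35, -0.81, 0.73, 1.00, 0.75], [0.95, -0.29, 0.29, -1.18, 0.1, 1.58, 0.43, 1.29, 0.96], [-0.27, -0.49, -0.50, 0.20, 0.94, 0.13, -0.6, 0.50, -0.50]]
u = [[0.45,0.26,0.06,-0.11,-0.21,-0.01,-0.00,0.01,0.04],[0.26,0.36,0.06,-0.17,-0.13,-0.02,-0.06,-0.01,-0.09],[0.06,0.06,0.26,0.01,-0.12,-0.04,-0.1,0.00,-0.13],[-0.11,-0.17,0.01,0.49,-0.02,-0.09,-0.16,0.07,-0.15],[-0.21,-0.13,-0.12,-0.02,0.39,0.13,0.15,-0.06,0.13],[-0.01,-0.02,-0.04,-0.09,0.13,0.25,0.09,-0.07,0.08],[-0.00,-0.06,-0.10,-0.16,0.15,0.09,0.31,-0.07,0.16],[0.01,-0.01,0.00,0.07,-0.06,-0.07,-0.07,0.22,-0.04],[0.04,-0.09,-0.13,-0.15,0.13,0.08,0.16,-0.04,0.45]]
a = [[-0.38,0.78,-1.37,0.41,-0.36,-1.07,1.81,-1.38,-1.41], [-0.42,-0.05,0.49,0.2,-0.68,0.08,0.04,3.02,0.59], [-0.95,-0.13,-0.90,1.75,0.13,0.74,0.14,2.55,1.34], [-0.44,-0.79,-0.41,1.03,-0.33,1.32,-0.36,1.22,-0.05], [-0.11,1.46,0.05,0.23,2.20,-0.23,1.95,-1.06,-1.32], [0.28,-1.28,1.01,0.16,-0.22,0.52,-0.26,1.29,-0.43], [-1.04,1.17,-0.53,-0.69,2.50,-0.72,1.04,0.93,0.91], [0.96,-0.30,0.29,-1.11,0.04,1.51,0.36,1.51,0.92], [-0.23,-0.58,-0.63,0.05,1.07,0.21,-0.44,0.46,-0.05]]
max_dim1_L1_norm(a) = 9.53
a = v + u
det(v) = -139.26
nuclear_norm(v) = 21.83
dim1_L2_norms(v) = [3.43, 3.3, 3.85, 2.1, 3.52, 2.29, 3.37, 2.78, 1.54]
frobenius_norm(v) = 9.00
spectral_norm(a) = 6.15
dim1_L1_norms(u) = [1.15, 1.16, 0.78, 1.27, 1.34, 0.78, 1.1, 0.55, 1.27]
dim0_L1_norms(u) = [1.15, 1.16, 0.78, 1.27, 1.34, 0.78, 1.1, 0.55, 1.27]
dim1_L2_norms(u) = [0.58, 0.51, 0.34, 0.59, 0.54, 0.33, 0.44, 0.26, 0.55]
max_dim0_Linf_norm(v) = 3.03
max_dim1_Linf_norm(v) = 3.03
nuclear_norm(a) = 21.97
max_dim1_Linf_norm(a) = 3.02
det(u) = 0.00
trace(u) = 3.18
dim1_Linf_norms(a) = [1.81, 3.02, 2.55, 1.32, 2.2, 1.29, 2.5, 1.51, 1.07]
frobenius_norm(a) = 9.09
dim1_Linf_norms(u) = [0.45, 0.36, 0.26, 0.49, 0.39, 0.25, 0.31, 0.22, 0.45]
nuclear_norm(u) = 3.18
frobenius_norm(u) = 1.42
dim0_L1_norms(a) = [4.81, 6.54, 5.68, 5.63, 7.53, 6.4, 6.4, 13.42, 7.02]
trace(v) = 1.74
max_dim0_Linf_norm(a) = 3.02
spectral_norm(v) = 6.09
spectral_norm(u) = 0.98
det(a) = -156.76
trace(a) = 4.92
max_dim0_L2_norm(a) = 5.02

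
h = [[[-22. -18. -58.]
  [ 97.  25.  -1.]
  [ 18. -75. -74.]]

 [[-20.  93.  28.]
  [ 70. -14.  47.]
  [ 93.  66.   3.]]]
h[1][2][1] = 66.0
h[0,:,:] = [[-22.0, -18.0, -58.0], [97.0, 25.0, -1.0], [18.0, -75.0, -74.0]]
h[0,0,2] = -58.0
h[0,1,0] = 97.0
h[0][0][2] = -58.0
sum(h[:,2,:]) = 31.0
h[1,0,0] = -20.0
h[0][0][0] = -22.0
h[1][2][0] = 93.0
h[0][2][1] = -75.0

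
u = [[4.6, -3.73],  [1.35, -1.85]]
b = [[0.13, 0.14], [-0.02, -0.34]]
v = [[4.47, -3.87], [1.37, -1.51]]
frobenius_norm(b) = 0.39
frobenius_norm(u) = 6.35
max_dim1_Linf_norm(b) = 0.34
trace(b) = -0.21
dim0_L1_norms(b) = [0.15, 0.48]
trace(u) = 2.75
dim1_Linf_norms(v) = [4.47, 1.51]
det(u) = -3.47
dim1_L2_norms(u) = [5.92, 2.29]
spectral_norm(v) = 6.25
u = b + v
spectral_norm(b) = 0.37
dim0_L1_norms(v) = [5.84, 5.38]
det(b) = -0.04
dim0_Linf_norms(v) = [4.47, 3.87]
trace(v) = 2.96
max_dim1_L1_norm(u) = 8.33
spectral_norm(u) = 6.33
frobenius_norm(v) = 6.25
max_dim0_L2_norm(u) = 4.79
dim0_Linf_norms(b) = [0.13, 0.34]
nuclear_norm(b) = 0.49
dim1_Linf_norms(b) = [0.14, 0.34]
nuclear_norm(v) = 6.48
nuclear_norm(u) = 6.88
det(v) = -1.45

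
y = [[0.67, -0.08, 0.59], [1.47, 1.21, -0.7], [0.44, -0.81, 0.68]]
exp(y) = [[1.81, -0.82, 1.35], [3.76, 3.72, -0.91], [-0.53, -2.34, 2.69]]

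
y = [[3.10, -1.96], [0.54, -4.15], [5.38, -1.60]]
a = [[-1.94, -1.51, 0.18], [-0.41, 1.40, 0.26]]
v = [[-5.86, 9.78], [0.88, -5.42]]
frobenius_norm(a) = 2.88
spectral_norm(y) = 7.06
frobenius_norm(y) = 7.90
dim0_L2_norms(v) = [5.93, 11.18]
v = a @ y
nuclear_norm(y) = 10.62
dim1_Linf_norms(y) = [3.1, 4.15, 5.38]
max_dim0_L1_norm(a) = 2.91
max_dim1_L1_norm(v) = 15.64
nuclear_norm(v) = 14.37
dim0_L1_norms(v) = [6.74, 15.2]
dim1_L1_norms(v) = [15.64, 6.3]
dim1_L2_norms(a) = [2.46, 1.48]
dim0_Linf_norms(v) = [5.86, 9.78]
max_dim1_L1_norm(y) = 6.98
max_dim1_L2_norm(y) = 5.61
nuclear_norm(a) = 3.89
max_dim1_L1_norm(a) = 3.63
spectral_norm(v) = 12.52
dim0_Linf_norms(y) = [5.38, 4.15]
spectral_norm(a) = 2.54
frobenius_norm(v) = 12.65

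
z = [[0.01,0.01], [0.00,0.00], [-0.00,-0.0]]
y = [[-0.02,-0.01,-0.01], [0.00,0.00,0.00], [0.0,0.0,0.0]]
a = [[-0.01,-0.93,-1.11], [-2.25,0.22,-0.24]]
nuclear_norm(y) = 0.02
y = z @ a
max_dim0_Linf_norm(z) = 0.01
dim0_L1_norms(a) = [2.26, 1.15, 1.35]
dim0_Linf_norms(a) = [2.25, 0.93, 1.11]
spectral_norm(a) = 2.27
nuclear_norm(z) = 0.01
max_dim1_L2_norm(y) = 0.02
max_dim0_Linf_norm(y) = 0.02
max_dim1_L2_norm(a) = 2.27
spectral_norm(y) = 0.02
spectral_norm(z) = 0.01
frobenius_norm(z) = 0.01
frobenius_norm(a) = 2.70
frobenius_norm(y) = 0.02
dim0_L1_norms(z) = [0.01, 0.01]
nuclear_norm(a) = 3.72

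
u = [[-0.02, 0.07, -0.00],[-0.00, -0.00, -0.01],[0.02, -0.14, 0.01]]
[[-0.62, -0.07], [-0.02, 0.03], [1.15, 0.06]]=u @[[5.51, 2.70], [-7.24, -0.25], [2.24, -3.40]]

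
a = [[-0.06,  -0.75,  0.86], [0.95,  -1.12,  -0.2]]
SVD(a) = [[-0.45, -0.89], [-0.89, 0.45]] @ diag([1.5835175139628508, 0.9975330986854085]) @ [[-0.52, 0.85, -0.13], [0.49, 0.16, -0.86]]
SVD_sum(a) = [[0.37, -0.61, 0.1], [0.73, -1.19, 0.19]] + [[-0.43, -0.14, 0.76], [0.22, 0.07, -0.39]]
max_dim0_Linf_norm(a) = 1.12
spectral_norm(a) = 1.58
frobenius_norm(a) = 1.87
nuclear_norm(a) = 2.58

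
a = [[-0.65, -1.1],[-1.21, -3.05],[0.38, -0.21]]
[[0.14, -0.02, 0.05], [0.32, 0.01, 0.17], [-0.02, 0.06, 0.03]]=a @[[-0.09, 0.12, 0.04], [-0.07, -0.05, -0.07]]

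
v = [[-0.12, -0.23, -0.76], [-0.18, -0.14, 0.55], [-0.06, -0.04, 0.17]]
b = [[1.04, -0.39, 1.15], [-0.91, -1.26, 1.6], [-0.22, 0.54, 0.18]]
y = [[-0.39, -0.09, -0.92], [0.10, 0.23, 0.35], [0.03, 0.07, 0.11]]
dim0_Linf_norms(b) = [1.04, 1.26, 1.6]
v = y @ b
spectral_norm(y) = 1.08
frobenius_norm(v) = 1.02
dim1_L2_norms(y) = [1.0, 0.43, 0.13]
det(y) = -0.00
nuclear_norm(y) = 1.28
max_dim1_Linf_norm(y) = 0.92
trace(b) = -0.04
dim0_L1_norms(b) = [2.17, 2.19, 2.93]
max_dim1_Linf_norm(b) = 1.6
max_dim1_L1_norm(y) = 1.4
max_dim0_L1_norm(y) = 1.38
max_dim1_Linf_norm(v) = 0.76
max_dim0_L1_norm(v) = 1.48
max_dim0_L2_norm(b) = 1.98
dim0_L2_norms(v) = [0.22, 0.27, 0.95]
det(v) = 0.00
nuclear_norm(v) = 1.30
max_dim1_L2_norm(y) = 1.0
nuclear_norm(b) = 4.35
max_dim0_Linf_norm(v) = 0.76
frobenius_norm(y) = 1.10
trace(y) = -0.05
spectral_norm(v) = 0.96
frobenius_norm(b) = 2.81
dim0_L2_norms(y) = [0.4, 0.26, 0.99]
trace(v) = -0.09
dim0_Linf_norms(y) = [0.39, 0.23, 0.92]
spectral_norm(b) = 2.37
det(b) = -1.94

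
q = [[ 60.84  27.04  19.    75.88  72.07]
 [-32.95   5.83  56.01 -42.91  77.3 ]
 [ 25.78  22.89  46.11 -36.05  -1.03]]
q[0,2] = 19.0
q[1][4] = 77.3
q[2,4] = -1.03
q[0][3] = 75.88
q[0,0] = 60.84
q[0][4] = 72.07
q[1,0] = -32.95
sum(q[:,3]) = -3.0799999999999983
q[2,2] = 46.11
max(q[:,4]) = 77.3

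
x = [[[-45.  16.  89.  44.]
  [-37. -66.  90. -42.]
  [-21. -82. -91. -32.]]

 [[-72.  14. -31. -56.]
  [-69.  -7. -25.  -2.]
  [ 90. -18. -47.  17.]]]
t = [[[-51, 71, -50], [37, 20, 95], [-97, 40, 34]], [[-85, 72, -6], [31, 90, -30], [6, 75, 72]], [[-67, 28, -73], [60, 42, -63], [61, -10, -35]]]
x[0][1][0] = -37.0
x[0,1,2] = 90.0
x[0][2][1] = -82.0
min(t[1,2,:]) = 6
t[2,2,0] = 61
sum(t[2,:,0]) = 54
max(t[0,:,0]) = 37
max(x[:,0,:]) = 89.0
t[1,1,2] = -30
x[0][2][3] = -32.0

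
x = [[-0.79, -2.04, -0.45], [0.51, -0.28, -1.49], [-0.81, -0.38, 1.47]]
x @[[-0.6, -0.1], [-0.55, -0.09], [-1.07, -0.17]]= [[2.08, 0.34], [1.44, 0.23], [-0.88, -0.13]]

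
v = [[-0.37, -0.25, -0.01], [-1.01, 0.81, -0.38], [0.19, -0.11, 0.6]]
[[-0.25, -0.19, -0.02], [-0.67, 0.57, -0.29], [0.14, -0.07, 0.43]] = v@[[0.67, 0.02, 0.02], [0.02, 0.73, 0.01], [0.02, 0.01, 0.72]]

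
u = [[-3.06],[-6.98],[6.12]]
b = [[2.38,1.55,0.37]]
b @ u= [[-15.84]]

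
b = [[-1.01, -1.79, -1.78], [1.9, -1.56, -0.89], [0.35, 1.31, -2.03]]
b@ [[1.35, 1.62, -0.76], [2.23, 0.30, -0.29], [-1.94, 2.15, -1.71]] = [[-1.90,-6.0,4.33],[0.81,0.70,0.53],[7.33,-3.40,2.83]]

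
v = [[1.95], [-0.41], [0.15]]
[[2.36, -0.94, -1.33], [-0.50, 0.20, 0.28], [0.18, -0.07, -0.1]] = v@ [[1.21,-0.48,-0.68]]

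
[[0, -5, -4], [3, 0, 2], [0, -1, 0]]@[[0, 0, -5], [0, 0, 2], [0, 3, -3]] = [[0, -12, 2], [0, 6, -21], [0, 0, -2]]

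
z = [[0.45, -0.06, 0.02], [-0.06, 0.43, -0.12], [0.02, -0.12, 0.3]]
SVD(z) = [[-0.56, -0.83, 0.06], [0.73, -0.45, 0.52], [-0.40, 0.34, 0.85]] @ diag([0.5428459065679343, 0.40950463420690036, 0.22764945922516527]) @ [[-0.56, 0.73, -0.4], [-0.83, -0.45, 0.34], [0.06, 0.52, 0.85]]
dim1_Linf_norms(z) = [0.45, 0.43, 0.3]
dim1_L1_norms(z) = [0.53, 0.61, 0.44]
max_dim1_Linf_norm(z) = 0.45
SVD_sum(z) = [[0.17, -0.22, 0.12],  [-0.22, 0.29, -0.16],  [0.12, -0.16, 0.09]] + [[0.28, 0.15, -0.11], [0.15, 0.08, -0.06], [-0.11, -0.06, 0.05]] + [[0.00, 0.01, 0.01],[0.01, 0.06, 0.10],[0.01, 0.1, 0.16]]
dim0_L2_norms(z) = [0.45, 0.45, 0.32]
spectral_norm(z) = 0.54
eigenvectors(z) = [[0.56, -0.83, 0.06],  [-0.73, -0.45, 0.52],  [0.4, 0.34, 0.85]]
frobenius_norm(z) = 0.72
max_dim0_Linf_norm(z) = 0.45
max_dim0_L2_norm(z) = 0.45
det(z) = 0.05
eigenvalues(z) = [0.54, 0.41, 0.23]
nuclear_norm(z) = 1.18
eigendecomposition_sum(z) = [[0.17,-0.22,0.12], [-0.22,0.29,-0.16], [0.12,-0.16,0.09]] + [[0.28,  0.15,  -0.11], [0.15,  0.08,  -0.06], [-0.11,  -0.06,  0.05]] + [[0.0, 0.01, 0.01], [0.01, 0.06, 0.10], [0.01, 0.1, 0.16]]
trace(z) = 1.18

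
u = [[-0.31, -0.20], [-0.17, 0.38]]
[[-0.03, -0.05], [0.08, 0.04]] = u @ [[-0.04, 0.07], [0.19, 0.14]]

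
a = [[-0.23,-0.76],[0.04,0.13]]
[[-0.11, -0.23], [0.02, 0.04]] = a @ [[0.13, 0.05], [0.11, 0.29]]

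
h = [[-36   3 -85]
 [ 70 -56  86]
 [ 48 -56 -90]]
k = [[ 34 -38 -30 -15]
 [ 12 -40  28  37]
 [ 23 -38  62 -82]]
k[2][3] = -82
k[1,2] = 28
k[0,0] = 34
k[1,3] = 37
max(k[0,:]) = 34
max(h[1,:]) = 86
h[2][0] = 48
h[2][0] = 48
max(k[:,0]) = 34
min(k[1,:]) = -40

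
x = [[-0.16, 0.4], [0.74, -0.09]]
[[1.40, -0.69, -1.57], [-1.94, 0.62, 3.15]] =x @ [[-2.31, 0.66, 3.98], [2.58, -1.45, -2.33]]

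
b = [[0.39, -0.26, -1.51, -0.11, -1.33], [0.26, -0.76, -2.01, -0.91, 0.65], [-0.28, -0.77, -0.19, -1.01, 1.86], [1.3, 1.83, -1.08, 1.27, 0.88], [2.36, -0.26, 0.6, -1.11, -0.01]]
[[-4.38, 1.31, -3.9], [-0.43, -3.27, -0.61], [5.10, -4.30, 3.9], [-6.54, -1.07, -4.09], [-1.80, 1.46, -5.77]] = b @ [[-1.68, 0.87, -2.19],[-1.71, -0.67, -2.07],[1.48, 0.9, 0.73],[-0.76, 1.19, 1.41],[1.52, -1.72, 1.75]]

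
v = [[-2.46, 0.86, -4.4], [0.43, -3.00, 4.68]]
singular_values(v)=[7.28, 2.06]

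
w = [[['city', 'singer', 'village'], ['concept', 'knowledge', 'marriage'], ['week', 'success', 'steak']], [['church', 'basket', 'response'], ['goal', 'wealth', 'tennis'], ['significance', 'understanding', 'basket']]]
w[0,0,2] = 'village'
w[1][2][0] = 'significance'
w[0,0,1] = 'singer'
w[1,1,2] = 'tennis'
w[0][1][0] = 'concept'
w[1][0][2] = 'response'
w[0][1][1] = 'knowledge'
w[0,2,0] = 'week'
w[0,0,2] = 'village'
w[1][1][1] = 'wealth'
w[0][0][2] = 'village'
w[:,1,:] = [['concept', 'knowledge', 'marriage'], ['goal', 'wealth', 'tennis']]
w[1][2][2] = 'basket'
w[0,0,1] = 'singer'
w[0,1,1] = 'knowledge'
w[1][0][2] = 'response'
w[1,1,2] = 'tennis'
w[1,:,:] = [['church', 'basket', 'response'], ['goal', 'wealth', 'tennis'], ['significance', 'understanding', 'basket']]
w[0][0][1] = 'singer'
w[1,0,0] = 'church'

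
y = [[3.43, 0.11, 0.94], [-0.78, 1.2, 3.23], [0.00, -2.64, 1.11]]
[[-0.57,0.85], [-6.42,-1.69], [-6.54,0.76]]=y @ [[0.45,0.34], [1.46,-0.41], [-2.42,-0.29]]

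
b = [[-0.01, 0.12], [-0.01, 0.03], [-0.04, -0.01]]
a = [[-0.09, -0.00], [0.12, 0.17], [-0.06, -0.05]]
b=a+[[0.08, 0.12], [-0.13, -0.14], [0.02, 0.04]]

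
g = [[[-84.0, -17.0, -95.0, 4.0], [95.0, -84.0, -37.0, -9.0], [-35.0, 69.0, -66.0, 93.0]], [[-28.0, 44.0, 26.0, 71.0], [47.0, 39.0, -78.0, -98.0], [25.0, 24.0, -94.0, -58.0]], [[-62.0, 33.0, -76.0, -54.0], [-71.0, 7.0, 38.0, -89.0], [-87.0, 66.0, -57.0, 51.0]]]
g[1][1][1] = 39.0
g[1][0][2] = 26.0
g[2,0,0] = -62.0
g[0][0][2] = -95.0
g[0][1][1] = -84.0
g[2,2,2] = -57.0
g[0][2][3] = 93.0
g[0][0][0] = -84.0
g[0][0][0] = -84.0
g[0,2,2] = -66.0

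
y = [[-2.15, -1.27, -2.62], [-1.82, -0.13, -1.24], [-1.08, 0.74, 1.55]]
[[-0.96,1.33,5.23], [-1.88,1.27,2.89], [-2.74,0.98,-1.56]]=y@ [[1.41, -0.75, -0.65], [-0.62, 0.08, -0.23], [-0.49, 0.07, -1.35]]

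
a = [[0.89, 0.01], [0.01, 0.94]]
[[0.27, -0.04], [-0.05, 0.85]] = a@[[0.30, -0.06], [-0.06, 0.9]]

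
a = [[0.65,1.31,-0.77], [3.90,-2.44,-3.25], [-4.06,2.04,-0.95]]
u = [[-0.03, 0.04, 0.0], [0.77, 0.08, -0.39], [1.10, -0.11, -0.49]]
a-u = [[0.68, 1.27, -0.77], [3.13, -2.52, -2.86], [-5.16, 2.15, -0.46]]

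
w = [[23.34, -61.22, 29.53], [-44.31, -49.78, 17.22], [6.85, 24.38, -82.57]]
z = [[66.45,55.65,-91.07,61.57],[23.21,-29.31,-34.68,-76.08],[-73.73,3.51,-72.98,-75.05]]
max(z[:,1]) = 55.65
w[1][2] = 17.22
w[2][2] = -82.57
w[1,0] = -44.31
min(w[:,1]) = -61.22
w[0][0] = 23.34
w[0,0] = 23.34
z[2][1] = 3.51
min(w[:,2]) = -82.57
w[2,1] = 24.38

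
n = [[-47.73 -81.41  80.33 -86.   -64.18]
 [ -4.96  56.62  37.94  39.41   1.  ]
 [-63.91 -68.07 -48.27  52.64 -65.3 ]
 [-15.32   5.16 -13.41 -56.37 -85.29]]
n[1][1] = 56.62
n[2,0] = -63.91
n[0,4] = -64.18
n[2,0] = -63.91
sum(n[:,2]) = 56.59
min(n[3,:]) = -85.29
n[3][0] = -15.32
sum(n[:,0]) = -131.92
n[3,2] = -13.41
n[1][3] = 39.41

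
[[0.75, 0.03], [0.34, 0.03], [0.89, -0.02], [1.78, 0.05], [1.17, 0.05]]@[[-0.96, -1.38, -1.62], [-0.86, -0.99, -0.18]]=[[-0.75, -1.06, -1.22], [-0.35, -0.5, -0.56], [-0.84, -1.21, -1.44], [-1.75, -2.51, -2.89], [-1.17, -1.66, -1.9]]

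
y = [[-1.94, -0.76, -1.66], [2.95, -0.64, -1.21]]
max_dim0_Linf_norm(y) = 2.95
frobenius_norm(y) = 4.20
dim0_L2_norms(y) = [3.53, 0.99, 2.05]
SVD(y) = [[-0.51, 0.86], [0.86, 0.51]] @ diag([3.536022118904231, 2.2736639097764724]) @ [[1.0, -0.05, -0.05], [-0.07, -0.43, -0.90]]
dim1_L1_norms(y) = [4.36, 4.8]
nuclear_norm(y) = 5.81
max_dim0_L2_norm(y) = 3.53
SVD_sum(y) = [[-1.81, 0.08, 0.10],[3.03, -0.14, -0.16]] + [[-0.13,-0.84,-1.76], [-0.08,-0.5,-1.05]]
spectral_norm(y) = 3.54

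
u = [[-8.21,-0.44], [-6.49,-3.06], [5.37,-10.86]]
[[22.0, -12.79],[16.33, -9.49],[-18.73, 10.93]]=u@[[-2.7, 1.57],[0.39, -0.23]]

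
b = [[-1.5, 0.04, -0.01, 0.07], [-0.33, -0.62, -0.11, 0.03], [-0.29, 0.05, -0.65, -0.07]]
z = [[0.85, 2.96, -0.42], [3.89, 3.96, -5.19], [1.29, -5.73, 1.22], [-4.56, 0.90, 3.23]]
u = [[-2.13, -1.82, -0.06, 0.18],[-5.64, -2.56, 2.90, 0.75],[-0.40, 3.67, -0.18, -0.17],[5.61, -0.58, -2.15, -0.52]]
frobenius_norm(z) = 11.64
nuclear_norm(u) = 14.72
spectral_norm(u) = 9.20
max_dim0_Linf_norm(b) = 1.5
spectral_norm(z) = 9.49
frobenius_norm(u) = 10.28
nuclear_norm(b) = 2.84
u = z @ b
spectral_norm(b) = 1.58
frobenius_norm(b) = 1.81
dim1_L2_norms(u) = [2.81, 6.88, 3.7, 6.06]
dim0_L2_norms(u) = [8.24, 4.87, 3.62, 0.95]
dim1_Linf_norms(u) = [2.13, 5.64, 3.67, 5.61]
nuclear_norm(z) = 17.24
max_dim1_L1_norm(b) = 1.62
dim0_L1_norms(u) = [13.78, 8.63, 5.29, 1.62]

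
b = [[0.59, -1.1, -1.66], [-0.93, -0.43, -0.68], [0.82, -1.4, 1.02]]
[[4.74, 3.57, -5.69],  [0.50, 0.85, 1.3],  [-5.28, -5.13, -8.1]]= b @ [[1.26,0.55,-3.03], [1.86,1.73,3.86], [-3.64,-3.10,-0.21]]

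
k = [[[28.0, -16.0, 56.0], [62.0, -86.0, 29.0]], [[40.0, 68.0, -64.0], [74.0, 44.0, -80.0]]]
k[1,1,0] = 74.0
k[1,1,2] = -80.0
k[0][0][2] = 56.0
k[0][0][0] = 28.0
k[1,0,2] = -64.0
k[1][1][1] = 44.0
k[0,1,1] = -86.0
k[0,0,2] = 56.0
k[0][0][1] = -16.0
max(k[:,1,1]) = 44.0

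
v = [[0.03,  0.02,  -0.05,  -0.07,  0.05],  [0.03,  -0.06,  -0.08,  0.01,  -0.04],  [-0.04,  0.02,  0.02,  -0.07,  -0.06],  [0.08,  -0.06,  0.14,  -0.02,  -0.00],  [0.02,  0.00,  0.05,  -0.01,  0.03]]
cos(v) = [[1.0, -0.00, 0.01, -0.0, -0.00],[-0.00, 1.00, -0.00, -0.00, -0.00],[0.0, -0.0, 1.01, -0.0, 0.0],[0.00, -0.0, -0.00, 1.01, 0.0],[0.00, -0.0, -0.0, 0.00, 1.00]]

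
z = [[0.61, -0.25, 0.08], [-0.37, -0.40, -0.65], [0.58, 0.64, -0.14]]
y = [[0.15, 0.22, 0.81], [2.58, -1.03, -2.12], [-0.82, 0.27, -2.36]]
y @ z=[[0.48, 0.39, -0.24], [0.73, -1.59, 1.17], [-1.97, -1.41, 0.09]]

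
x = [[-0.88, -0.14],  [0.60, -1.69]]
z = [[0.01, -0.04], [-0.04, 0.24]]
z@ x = [[-0.03,0.07], [0.18,-0.40]]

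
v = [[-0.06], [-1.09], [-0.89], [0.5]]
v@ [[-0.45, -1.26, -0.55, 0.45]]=[[0.03, 0.08, 0.03, -0.03], [0.49, 1.37, 0.6, -0.49], [0.4, 1.12, 0.49, -0.40], [-0.22, -0.63, -0.28, 0.22]]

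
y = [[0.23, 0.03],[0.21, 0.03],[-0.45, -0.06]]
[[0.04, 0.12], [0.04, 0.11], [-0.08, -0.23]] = y @ [[0.2, 0.48],[-0.20, 0.17]]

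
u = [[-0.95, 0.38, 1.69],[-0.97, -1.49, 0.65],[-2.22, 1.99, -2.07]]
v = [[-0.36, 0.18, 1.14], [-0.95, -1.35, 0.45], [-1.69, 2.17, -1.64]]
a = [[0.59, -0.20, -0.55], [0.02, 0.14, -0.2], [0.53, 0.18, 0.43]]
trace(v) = -3.35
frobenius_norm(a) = 1.12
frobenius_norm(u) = 4.55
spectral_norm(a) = 0.84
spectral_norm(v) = 3.30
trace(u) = -4.51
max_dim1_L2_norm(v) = 3.2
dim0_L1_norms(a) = [1.14, 0.52, 1.18]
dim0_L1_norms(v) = [3.0, 3.7, 3.23]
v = u + a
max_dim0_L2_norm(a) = 0.79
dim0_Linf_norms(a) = [0.59, 0.2, 0.55]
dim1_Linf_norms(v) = [1.14, 1.35, 2.17]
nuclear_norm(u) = 7.36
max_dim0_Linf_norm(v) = 2.17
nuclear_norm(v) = 6.00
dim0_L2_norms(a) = [0.79, 0.3, 0.73]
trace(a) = 1.16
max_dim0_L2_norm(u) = 2.75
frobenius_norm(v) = 3.83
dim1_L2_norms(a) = [0.83, 0.24, 0.71]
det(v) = -5.81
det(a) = 0.12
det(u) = -11.86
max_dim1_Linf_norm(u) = 2.22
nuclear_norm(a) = 1.75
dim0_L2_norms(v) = [1.97, 2.56, 2.05]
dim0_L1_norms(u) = [4.14, 3.86, 4.41]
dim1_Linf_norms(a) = [0.59, 0.2, 0.53]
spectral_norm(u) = 3.70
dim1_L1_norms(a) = [1.34, 0.36, 1.14]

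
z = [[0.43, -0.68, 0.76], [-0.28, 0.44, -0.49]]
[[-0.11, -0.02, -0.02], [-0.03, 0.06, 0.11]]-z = [[-0.54,  0.66,  -0.78], [0.25,  -0.38,  0.6]]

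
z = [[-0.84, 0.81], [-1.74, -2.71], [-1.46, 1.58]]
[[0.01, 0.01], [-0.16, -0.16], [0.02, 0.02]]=z @ [[0.03, 0.03], [0.04, 0.04]]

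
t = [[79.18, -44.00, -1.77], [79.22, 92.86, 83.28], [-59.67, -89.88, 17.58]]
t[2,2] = 17.58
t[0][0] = 79.18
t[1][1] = 92.86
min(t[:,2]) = -1.77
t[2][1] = -89.88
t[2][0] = -59.67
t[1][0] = 79.22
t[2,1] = -89.88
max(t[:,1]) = 92.86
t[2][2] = 17.58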